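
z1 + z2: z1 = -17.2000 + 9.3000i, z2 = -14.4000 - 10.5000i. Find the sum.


Real: -17.2 - 14.4 = -31.6
Imag: 9.3 - 10.5 = -1.2

-31.6000 - 1.2000i


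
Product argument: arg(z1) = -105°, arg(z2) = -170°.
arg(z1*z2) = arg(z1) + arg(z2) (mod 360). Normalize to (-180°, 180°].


arg(z1*z2) = -105° - 170° = -275°
Normalized to (-180°, 180°]: 85°

85°


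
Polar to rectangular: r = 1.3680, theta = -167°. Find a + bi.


a = 1.3680*cos(-167°) = 1.3680*(-0.97437) = -1.3329
b = 1.3680*sin(-167°) = 1.3680*(-0.22495) = -0.3077

-1.3329 - 0.3077i


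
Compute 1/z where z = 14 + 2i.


|z|^2 = 196+4 = 200
1/z = (14 - 2i)/200

1/z = 0.0700 - 0.0100i


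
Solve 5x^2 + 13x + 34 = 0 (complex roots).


disc = 13^2 - 4*5*34 = 169 - 680 = -511
sqrt(|disc|) = sqrt(511) = 22.6053
Real part = -13/(2*5) = -1.3000
Imag part = 22.6053/(2*5) = 2.2605

-1.3000 ± 2.2605i


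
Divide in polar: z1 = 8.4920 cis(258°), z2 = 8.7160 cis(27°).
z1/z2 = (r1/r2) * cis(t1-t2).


r = 8.4920 / 8.7160 = 0.9743
theta = 258° - 27° = 231° = 231° (mod 360)

0.9743 cis(231°)


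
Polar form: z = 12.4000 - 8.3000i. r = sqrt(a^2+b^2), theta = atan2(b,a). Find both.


r = sqrt(153.76+68.89) = sqrt(222.65) = 14.9215
theta = atan2(-8.3, 12.4) = -33.7966 degrees

r = 14.9215, theta = -33.7966 degrees


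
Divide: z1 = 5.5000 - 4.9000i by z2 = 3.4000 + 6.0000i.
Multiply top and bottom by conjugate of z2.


Conjugate of z2 = 3.4000 - 6.0000i
Numerator: (5.5000 - 4.9000i)(3.4000 - 6.0000i) = -10.7000 - 49.6600i
Denominator: 3.4^2 + 6^2 = 47.56
Result = (-10.7000 - 49.6600i)/47.56

-0.2250 - 1.0442i


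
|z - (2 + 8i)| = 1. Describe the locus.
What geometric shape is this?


|z - z0| = r is a circle with center z0 and radius r.
Center = (2, 8), radius = 1

Circle with center (2, 8) and radius 1


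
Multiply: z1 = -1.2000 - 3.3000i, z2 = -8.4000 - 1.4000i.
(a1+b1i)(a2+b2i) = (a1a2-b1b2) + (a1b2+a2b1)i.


Real = -1.2*(-8.4) - (-3.3)*(-1.4) = 10.08 - 4.62 = 5.46
Imag = -1.2*(-1.4) - (8.4)*(-3.3) = 1.68 + 27.72 = 29.4

5.4600 + 29.4000i


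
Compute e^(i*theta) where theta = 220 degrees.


cos(220°) = -0.7660
sin(220°) = -0.6428

e^(i*220°) = -0.7660 - 0.6428i


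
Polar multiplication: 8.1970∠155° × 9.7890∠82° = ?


r = 8.1970 * 9.7890 = 80.2404
theta = 155° + 82° = 237° = 237° (mod 360)

80.2404 cis(237°)


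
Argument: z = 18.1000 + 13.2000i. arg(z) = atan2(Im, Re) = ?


Re = 18.1, Im = 13.2
arg = atan2(13.2, 18.1) = 36.1026 degrees

arg(z) = 36.1026 degrees


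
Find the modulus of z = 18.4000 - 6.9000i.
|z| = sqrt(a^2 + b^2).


|z| = sqrt(18.4^2 + (-6.9)^2) = sqrt(338.56 + 47.61) = sqrt(386.17) = 19.6512

|z| = 19.6512


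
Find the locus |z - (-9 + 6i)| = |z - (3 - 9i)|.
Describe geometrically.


Equal distances means the locus is the perpendicular bisector of z1 and z2.
Midpoint = ((-9+3)/2, (6+(-9))/2) = (-3.0000, -1.5000)

Perpendicular bisector through (-3.0000, -1.5000)


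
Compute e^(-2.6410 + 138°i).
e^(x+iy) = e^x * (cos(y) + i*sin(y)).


e^-2.6410 = 0.0713
cos(138°) = -0.7431
sin(138°) = 0.6691
Real = 0.0713*(-0.7431) = -0.0530
Imag = 0.0713*0.6691 = 0.0477

-0.0530 + 0.0477i


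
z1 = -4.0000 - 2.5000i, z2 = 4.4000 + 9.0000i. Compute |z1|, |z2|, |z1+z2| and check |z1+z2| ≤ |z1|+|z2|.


|z1| = sqrt((-4)^2 + (-2.5)^2) = sqrt(22.25) = 4.7170
|z2| = sqrt(4.4^2 + 9^2) = sqrt(100.36) = 10.0180
z1+z2 = 0.4000 + 6.5000i
|z1+z2| = sqrt(42.41) = 6.5123
|z1|+|z2| = 4.7170 + 10.0180 = 14.7350

|z1+z2| = 6.5123 ≤ |z1|+|z2| = 14.7350 (verified)


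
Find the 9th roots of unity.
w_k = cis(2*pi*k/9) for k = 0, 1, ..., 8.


The 9th roots of unity are cis(360k/9°) for k=0..8
Angle step = 360/9 = 40°
Primitive root: cis(40°)
Primitive root = 0.7660 + 0.6428i

9 roots at angles: 0°, 40°, 80°, 120°, 160°, 200°, 240°, 280°, 320°


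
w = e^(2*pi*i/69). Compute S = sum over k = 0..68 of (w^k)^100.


The roots are w_k = w^k with w = e^(2*pi*i/69), and (w^k)^100 = (w^100)^k.
So S = 1 + u + u^2 + ... + u^(68) with u = w^100.
100 = 1*69 + 31, so 100 is not a multiple of 69: u = (w^69)^1 * w^31 = w^31 ≠ 1 (w is a primitive 69th root), while u^69 = (w^69)^100 = 1.
Geometric series: S = (1 - u^69)/(1 - u) = (1 - 1)/(1 - u) = 0

S = 0


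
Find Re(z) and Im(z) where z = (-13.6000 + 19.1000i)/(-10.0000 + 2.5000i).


Multiply by conjugate: (-13.6000 + 19.1000i)(-10.0000 - 2.5000i) / ((-10)^2 + 2.5^2)
Numerator real = -13.6*(-10) + 19.1*2.5 = 183.75
Numerator imag = 19.1*(-10) - (-13.6)*2.5 = -157
Denominator = 106.25
Re(z) = 183.75/106.25 = 1.7294
Im(z) = -157/106.25 = -1.4776

Re(z) = 1.7294, Im(z) = -1.4776


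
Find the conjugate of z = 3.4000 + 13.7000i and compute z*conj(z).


z_bar = 3.4000 - 13.7000i
z*z_bar = 3.4^2 + 13.7^2 = 11.56 + 187.69 = 199.25

z_bar = 3.4000 - 13.7000i, z*z_bar = 199.25


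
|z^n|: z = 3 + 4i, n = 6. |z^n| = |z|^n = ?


|z| = sqrt(9+16) = sqrt(25) = 5
|z^6| = |z|^6 = 5^6 = 15625

|z^6| = 15625


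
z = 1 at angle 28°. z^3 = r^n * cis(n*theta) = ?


r^3 = 1^3 = 1
n*theta = 3*28° = 84° = 84° (mod 360)
a = 1*cos(84°) = 0.1045
b = 1*sin(84°) = 0.9945

1 cis(84°) = 0.1045 + 0.9945i


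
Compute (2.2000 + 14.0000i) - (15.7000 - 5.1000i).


Real: 2.2 - 15.7 = -13.5
Imag: 14 + 5.1 = 19.1

-13.5000 + 19.1000i


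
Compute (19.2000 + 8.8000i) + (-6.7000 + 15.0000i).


Real: 19.2 - 6.7 = 12.5
Imag: 8.8 + 15 = 23.8

12.5000 + 23.8000i


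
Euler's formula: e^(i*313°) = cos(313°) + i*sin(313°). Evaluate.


cos(313°) = 0.6820
sin(313°) = -0.7314

e^(i*313°) = 0.6820 - 0.7314i


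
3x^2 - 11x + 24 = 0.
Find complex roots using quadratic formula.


disc = (-11)^2 - 4*3*24 = 121 - 288 = -167
sqrt(|disc|) = sqrt(167) = 12.9228
Real part = 11/(2*3) = 1.8333
Imag part = 12.9228/(2*3) = 2.1538

1.8333 ± 2.1538i


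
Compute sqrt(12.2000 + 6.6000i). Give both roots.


|z| = sqrt(148.84+43.56) = 13.8708
sqrt((|z|+a)/2) = sqrt((13.8708+12.2)/2) = sqrt(13.0354) = 3.6105
sqrt((|z|-a)/2) = sqrt((13.8708-12.2)/2) = sqrt(0.8354) = 0.9140

±(3.6105 + 0.9140i) i.e. 3.6105 + 0.9140i and -3.6105 - 0.9140i


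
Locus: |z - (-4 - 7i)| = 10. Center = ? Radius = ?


|z - z0| = r is a circle with center z0 and radius r.
Center = (-4, -7), radius = 10

Circle with center (-4, -7) and radius 10


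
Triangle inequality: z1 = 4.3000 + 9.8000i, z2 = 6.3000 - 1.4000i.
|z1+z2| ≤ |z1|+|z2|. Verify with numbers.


|z1| = sqrt(4.3^2 + 9.8^2) = sqrt(114.53) = 10.7019
|z2| = sqrt(6.3^2 + (-1.4)^2) = sqrt(41.65) = 6.4537
z1+z2 = 10.6000 + 8.4000i
|z1+z2| = sqrt(182.92) = 13.5248
|z1|+|z2| = 10.7019 + 6.4537 = 17.1556

|z1+z2| = 13.5248 ≤ |z1|+|z2| = 17.1556 (verified)


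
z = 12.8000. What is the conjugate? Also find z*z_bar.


z_bar = 12.8000
z*z_bar = 12.8^2 + 0^2 = 163.84 + 0 = 163.84

z_bar = 12.8000, z*z_bar = 163.84


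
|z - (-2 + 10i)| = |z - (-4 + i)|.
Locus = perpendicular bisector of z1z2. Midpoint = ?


Equal distances means the locus is the perpendicular bisector of z1 and z2.
Midpoint = ((-2+(-4))/2, (10+1)/2) = (-3.0000, 5.5000)

Perpendicular bisector through (-3.0000, 5.5000)


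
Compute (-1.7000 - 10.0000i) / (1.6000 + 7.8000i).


Conjugate of z2 = 1.6000 - 7.8000i
Numerator: (-1.7000 - 10.0000i)(1.6000 - 7.8000i) = -80.7200 - 2.7400i
Denominator: 1.6^2 + 7.8^2 = 63.4
Result = (-80.7200 - 2.7400i)/63.4

-1.2732 - 0.0432i


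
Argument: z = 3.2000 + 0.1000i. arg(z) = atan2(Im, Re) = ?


Re = 3.2, Im = 0.1
arg = atan2(0.1, 3.2) = 1.7899 degrees

arg(z) = 1.7899 degrees


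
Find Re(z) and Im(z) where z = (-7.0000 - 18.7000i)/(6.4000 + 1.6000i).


Multiply by conjugate: (-7.0000 - 18.7000i)(6.4000 - 1.6000i) / (6.4^2 + 1.6^2)
Numerator real = -7*6.4 - (18.7)*1.6 = -74.72
Numerator imag = -18.7*6.4 - (-7)*1.6 = -108.48
Denominator = 43.52
Re(z) = -74.72/43.52 = -1.7169
Im(z) = -108.48/43.52 = -2.4926

Re(z) = -1.7169, Im(z) = -2.4926


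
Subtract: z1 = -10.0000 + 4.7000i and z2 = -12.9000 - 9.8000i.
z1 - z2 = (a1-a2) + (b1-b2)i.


Real: -10 + 12.9 = 2.9
Imag: 4.7 + 9.8 = 14.5

2.9000 + 14.5000i


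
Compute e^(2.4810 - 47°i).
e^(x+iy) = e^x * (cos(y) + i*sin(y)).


e^2.4810 = 11.9532
cos(-47°) = 0.682
sin(-47°) = -0.73135
Real = 11.9532*0.682 = 8.1521
Imag = 11.9532*(-0.73135) = -8.7420

8.1521 - 8.7420i


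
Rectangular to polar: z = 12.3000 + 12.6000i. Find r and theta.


r = sqrt(151.29+158.76) = sqrt(310.05) = 17.6082
theta = atan2(12.6, 12.3) = 45.6903 degrees

r = 17.6082, theta = 45.6903 degrees


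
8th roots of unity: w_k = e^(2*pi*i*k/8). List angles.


The 8th roots of unity are cis(360k/8°) for k=0..7
Angle step = 360/8 = 45°
Primitive root: cis(45°)
Primitive root = 0.7071 + 0.7071i

8 roots at angles: 0°, 45°, 90°, 135°, 180°, 225°, 270°, 315°


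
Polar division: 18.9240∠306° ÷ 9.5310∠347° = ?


r = 18.9240 / 9.5310 = 1.9855
theta = 306° - 347° = -41° = 319° (mod 360)

1.9855 cis(319°)


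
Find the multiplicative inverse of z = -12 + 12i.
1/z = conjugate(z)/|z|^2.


|z|^2 = 144+144 = 288
1/z = (-12 - 12i)/288

1/z = -0.0417 - 0.0417i


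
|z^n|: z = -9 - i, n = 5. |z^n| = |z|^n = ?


|z| = sqrt(81+1) = sqrt(82) = 9.0554
|z^5| = |z|^5 = (sqrt(82))^5 = 82^2 * sqrt(82) = 6724*sqrt(82)

|z^5| = 6724*sqrt(82) ≈ 60888.4097


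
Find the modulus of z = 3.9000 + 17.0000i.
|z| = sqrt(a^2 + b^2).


|z| = sqrt(3.9^2 + 17^2) = sqrt(15.21 + 289) = sqrt(304.21) = 17.4416

|z| = 17.4416


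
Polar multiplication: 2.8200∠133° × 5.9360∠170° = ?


r = 2.8200 * 5.9360 = 16.7395
theta = 133° + 170° = 303° = 303° (mod 360)

16.7395 cis(303°)


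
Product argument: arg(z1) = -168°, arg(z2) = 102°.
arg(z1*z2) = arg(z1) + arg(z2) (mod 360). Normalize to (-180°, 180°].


arg(z1*z2) = -168° + 102° = -66°
Normalized to (-180°, 180°]: -66°

-66°


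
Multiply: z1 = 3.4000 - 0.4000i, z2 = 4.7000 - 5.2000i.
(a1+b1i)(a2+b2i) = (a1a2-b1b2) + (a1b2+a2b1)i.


Real = 3.4*4.7 - (-0.4)*(-5.2) = 15.98 - 2.08 = 13.9
Imag = 3.4*(-5.2) + 4.7*(-0.4) = -17.68 - (1.88) = -19.56

13.9000 - 19.5600i


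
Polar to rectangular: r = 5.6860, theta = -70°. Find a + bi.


a = 5.6860*cos(-70°) = 5.6860*0.34202 = 1.9447
b = 5.6860*sin(-70°) = 5.6860*(-0.9397) = -5.3431

1.9447 - 5.3431i


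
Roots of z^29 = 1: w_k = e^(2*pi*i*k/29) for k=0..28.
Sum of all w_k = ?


The sum of all 29th roots of unity is 0.
Geometric series: (1 - w^29)/(1 - w) = (1-1)/(1-w) = 0 since w^29 = 1, w ≠ 1.
Alternatively: coefficient of z^28 in z^29 - 1 is 0.

0


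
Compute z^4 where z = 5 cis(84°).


r^4 = 5^4 = 625
n*theta = 4*84° = 336° = 336° (mod 360)
a = 625*cos(336°) = 570.9659
b = 625*sin(336°) = -254.2104

625 cis(336°) = 570.9659 - 254.2104i


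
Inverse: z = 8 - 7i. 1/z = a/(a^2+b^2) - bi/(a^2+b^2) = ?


|z|^2 = 64+49 = 113
1/z = (8 + 7i)/113

1/z = 0.0708 + 0.0619i


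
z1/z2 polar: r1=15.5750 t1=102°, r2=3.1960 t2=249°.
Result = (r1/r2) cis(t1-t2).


r = 15.5750 / 3.1960 = 4.8733
theta = 102° - 249° = -147° = 213° (mod 360)

4.8733 cis(213°)


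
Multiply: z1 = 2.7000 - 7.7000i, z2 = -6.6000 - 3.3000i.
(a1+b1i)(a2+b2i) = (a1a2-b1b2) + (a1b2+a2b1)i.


Real = 2.7*(-6.6) - (-7.7)*(-3.3) = -17.82 - 25.41 = -43.23
Imag = 2.7*(-3.3) - (6.6)*(-7.7) = -8.91 + 50.82 = 41.91

-43.2300 + 41.9100i


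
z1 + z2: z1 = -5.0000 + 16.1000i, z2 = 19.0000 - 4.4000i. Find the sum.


Real: -5 + 19 = 14
Imag: 16.1 - 4.4 = 11.7

14.0000 + 11.7000i


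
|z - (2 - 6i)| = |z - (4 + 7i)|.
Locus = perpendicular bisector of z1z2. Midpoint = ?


Equal distances means the locus is the perpendicular bisector of z1 and z2.
Midpoint = ((2+4)/2, (-6+7)/2) = (3.0000, 0.5000)

Perpendicular bisector through (3.0000, 0.5000)


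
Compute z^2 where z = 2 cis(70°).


r^2 = 2^2 = 4
n*theta = 2*70° = 140° = 140° (mod 360)
a = 4*cos(140°) = -3.0642
b = 4*sin(140°) = 2.5712

4 cis(140°) = -3.0642 + 2.5712i


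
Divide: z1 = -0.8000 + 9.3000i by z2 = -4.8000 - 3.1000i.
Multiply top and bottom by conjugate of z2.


Conjugate of z2 = -4.8000 + 3.1000i
Numerator: (-0.8000 + 9.3000i)(-4.8000 + 3.1000i) = -24.9900 - 47.1200i
Denominator: (-4.8)^2 + (-3.1)^2 = 32.65
Result = (-24.9900 - 47.1200i)/32.65

-0.7654 - 1.4432i


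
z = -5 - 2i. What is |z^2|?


|z| = sqrt(25+4) = sqrt(29) = 5.3852
|z^2| = |z|^2 = (sqrt(29))^2 = 29

|z^2| = 29


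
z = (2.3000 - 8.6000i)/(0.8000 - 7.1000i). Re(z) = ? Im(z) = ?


Multiply by conjugate: (2.3000 - 8.6000i)(0.8000 + 7.1000i) / (0.8^2 + (-7.1)^2)
Numerator real = 2.3*0.8 - (8.6)*(-7.1) = 62.9
Numerator imag = -8.6*0.8 - 2.3*(-7.1) = 9.45
Denominator = 51.05
Re(z) = 62.9/51.05 = 1.2321
Im(z) = 9.45/51.05 = 0.1851

Re(z) = 1.2321, Im(z) = 0.1851


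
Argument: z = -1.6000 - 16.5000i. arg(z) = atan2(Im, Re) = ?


Re = -1.6, Im = -16.5
arg = atan2(-16.5, -1.6) = -95.5386 degrees

arg(z) = -95.5386 degrees


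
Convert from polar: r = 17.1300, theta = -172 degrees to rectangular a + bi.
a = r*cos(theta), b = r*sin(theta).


a = 17.1300*cos(-172°) = 17.1300*(-0.99027) = -16.9633
b = 17.1300*sin(-172°) = 17.1300*(-0.13917) = -2.3840

-16.9633 - 2.3840i


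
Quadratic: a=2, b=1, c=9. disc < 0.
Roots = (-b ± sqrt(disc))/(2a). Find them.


disc = 1^2 - 4*2*9 = 1 - 72 = -71
sqrt(|disc|) = sqrt(71) = 8.4261
Real part = -1/(2*2) = -0.2500
Imag part = 8.4261/(2*2) = 2.1065

-0.2500 ± 2.1065i


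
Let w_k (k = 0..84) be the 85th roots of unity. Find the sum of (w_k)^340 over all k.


The roots are w_k = w^k with w = e^(2*pi*i/85), and (w^k)^340 = (w^340)^k.
So S = 1 + u + u^2 + ... + u^(84) with u = w^340.
340 = 4*85 + 0, so 340 is a multiple of 85 and u = (w^85)^4 = 1.
Every one of the 85 terms equals 1: S = 85

S = 85


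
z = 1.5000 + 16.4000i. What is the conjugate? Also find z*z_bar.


z_bar = 1.5000 - 16.4000i
z*z_bar = 1.5^2 + 16.4^2 = 2.25 + 268.96 = 271.21

z_bar = 1.5000 - 16.4000i, z*z_bar = 271.21


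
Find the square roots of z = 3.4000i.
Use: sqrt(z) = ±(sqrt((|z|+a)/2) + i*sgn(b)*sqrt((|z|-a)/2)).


|z| = sqrt(0+11.56) = 3.4000
sqrt((|z|+a)/2) = sqrt((3.4000+0)/2) = sqrt(1.7000) = 1.3038
sqrt((|z|-a)/2) = sqrt((3.4000-0)/2) = sqrt(1.7000) = 1.3038

±(1.3038 + 1.3038i) i.e. 1.3038 + 1.3038i and -1.3038 - 1.3038i


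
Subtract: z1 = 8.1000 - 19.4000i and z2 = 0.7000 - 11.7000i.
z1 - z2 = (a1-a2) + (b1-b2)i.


Real: 8.1 - 0.7 = 7.4
Imag: -19.4 + 11.7 = -7.7

7.4000 - 7.7000i


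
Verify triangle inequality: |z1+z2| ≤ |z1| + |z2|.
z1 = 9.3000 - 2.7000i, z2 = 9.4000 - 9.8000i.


|z1| = sqrt(9.3^2 + (-2.7)^2) = sqrt(93.78) = 9.6840
|z2| = sqrt(9.4^2 + (-9.8)^2) = sqrt(184.4) = 13.5794
z1+z2 = 18.7000 - 12.5000i
|z1+z2| = sqrt(505.94) = 22.4931
|z1|+|z2| = 9.6840 + 13.5794 = 23.2634

|z1+z2| = 22.4931 ≤ |z1|+|z2| = 23.2634 (verified)


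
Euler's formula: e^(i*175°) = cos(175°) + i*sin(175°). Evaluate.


cos(175°) = -0.9962
sin(175°) = 0.0872

e^(i*175°) = -0.9962 + 0.0872i


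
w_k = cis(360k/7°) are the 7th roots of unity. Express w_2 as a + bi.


Angle = 360*2/7 = 102.8571°
a = cos(102.8571°) = -0.2225
b = sin(102.8571°) = 0.9749

-0.2225 + 0.9749i


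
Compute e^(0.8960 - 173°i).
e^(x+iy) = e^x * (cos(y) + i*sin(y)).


e^0.8960 = 2.4498
cos(-173°) = -0.99255
sin(-173°) = -0.1219
Real = 2.4498*(-0.99255) = -2.4315
Imag = 2.4498*(-0.1219) = -0.2986

-2.4315 - 0.2986i


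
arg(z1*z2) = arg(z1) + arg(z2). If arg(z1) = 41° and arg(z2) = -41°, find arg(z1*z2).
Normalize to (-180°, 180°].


arg(z1*z2) = 41° - 41° = 0°
Normalized to (-180°, 180°]: 0°

0°


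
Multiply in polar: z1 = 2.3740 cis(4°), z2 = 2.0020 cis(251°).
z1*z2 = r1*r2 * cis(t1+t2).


r = 2.3740 * 2.0020 = 4.7527
theta = 4° + 251° = 255° = 255° (mod 360)

4.7527 cis(255°)


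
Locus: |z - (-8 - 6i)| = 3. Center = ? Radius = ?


|z - z0| = r is a circle with center z0 and radius r.
Center = (-8, -6), radius = 3

Circle with center (-8, -6) and radius 3


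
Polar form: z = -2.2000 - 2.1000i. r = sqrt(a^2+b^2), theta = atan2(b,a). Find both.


r = sqrt(4.84+4.41) = sqrt(9.25) = 3.0414
theta = atan2(-2.1, -2.2) = -136.3322 degrees

r = 3.0414, theta = -136.3322 degrees


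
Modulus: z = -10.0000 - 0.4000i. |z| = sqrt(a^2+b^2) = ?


|z| = sqrt((-10)^2 + (-0.4)^2) = sqrt(100 + 0.16) = sqrt(100.16) = 10.0080

|z| = 10.0080


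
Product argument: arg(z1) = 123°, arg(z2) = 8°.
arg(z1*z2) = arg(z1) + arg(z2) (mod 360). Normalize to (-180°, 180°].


arg(z1*z2) = 123° + 8° = 131°
Normalized to (-180°, 180°]: 131°

131°


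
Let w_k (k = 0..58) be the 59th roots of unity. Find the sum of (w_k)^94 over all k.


The roots are w_k = w^k with w = e^(2*pi*i/59), and (w^k)^94 = (w^94)^k.
So S = 1 + u + u^2 + ... + u^(58) with u = w^94.
94 = 1*59 + 35, so 94 is not a multiple of 59: u = (w^59)^1 * w^35 = w^35 ≠ 1 (w is a primitive 59th root), while u^59 = (w^59)^94 = 1.
Geometric series: S = (1 - u^59)/(1 - u) = (1 - 1)/(1 - u) = 0

S = 0


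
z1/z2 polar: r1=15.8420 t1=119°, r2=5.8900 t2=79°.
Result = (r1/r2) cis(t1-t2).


r = 15.8420 / 5.8900 = 2.6896
theta = 119° - 79° = 40° = 40° (mod 360)

2.6896 cis(40°)


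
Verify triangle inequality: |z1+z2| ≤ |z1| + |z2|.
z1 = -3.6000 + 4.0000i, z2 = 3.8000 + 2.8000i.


|z1| = sqrt((-3.6)^2 + 4^2) = sqrt(28.96) = 5.3814
|z2| = sqrt(3.8^2 + 2.8^2) = sqrt(22.28) = 4.7202
z1+z2 = 0.2000 + 6.8000i
|z1+z2| = sqrt(46.28) = 6.8029
|z1|+|z2| = 5.3814 + 4.7202 = 10.1016

|z1+z2| = 6.8029 ≤ |z1|+|z2| = 10.1016 (verified)


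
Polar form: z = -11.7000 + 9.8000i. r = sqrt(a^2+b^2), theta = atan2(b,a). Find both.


r = sqrt(136.89+96.04) = sqrt(232.93) = 15.2620
theta = atan2(9.8, -11.7) = 140.0502 degrees

r = 15.2620, theta = 140.0502 degrees


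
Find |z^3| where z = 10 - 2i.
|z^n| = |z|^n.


|z| = sqrt(100+4) = sqrt(104) = 10.1980
|z^3| = |z|^3 = (sqrt(104))^3 = 104*sqrt(104)

|z^3| = 104*sqrt(104) ≈ 1060.5961


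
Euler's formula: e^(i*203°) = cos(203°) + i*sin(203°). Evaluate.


cos(203°) = -0.9205
sin(203°) = -0.3907

e^(i*203°) = -0.9205 - 0.3907i


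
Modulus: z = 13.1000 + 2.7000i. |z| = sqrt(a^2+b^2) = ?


|z| = sqrt(13.1^2 + 2.7^2) = sqrt(171.61 + 7.29) = sqrt(178.9) = 13.3754

|z| = 13.3754


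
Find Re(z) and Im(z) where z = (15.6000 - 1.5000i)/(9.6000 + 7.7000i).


Multiply by conjugate: (15.6000 - 1.5000i)(9.6000 - 7.7000i) / (9.6^2 + 7.7^2)
Numerator real = 15.6*9.6 - (1.5)*7.7 = 138.21
Numerator imag = -1.5*9.6 - 15.6*7.7 = -134.52
Denominator = 151.45
Re(z) = 138.21/151.45 = 0.9126
Im(z) = -134.52/151.45 = -0.8882

Re(z) = 0.9126, Im(z) = -0.8882


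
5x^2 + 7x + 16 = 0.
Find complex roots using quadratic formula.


disc = 7^2 - 4*5*16 = 49 - 320 = -271
sqrt(|disc|) = sqrt(271) = 16.4621
Real part = -7/(2*5) = -0.7000
Imag part = 16.4621/(2*5) = 1.6462

-0.7000 ± 1.6462i


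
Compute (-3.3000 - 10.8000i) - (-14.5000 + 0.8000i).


Real: -3.3 + 14.5 = 11.2
Imag: -10.8 - 0.8 = -11.6

11.2000 - 11.6000i


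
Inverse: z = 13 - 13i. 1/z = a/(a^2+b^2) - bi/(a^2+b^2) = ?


|z|^2 = 169+169 = 338
1/z = (13 + 13i)/338

1/z = 0.0385 + 0.0385i


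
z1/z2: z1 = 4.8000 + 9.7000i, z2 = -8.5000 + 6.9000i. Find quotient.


Conjugate of z2 = -8.5000 - 6.9000i
Numerator: (4.8000 + 9.7000i)(-8.5000 - 6.9000i) = 26.1300 - 115.5700i
Denominator: (-8.5)^2 + 6.9^2 = 119.86
Result = (26.1300 - 115.5700i)/119.86

0.2180 - 0.9642i


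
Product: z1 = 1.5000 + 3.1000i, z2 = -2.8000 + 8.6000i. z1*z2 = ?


Real = 1.5*(-2.8) - 3.1*8.6 = -4.2 - 26.66 = -30.86
Imag = 1.5*8.6 - (2.8)*3.1 = 12.9 - (8.68) = 4.22

-30.8600 + 4.2200i


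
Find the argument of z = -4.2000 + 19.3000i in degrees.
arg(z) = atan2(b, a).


Re = -4.2, Im = 19.3
arg = atan2(19.3, -4.2) = 102.2771 degrees

arg(z) = 102.2771 degrees


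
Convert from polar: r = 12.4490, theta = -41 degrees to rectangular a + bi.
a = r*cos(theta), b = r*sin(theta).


a = 12.4490*cos(-41°) = 12.4490*0.75471 = 9.3954
b = 12.4490*sin(-41°) = 12.4490*(-0.65606) = -8.1673

9.3954 - 8.1673i


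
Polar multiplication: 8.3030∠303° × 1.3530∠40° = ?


r = 8.3030 * 1.3530 = 11.2340
theta = 303° + 40° = 343° = 343° (mod 360)

11.2340 cis(343°)


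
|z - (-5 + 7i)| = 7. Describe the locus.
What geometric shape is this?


|z - z0| = r is a circle with center z0 and radius r.
Center = (-5, 7), radius = 7

Circle with center (-5, 7) and radius 7


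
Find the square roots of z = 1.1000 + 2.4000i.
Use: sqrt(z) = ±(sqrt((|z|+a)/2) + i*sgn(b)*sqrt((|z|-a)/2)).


|z| = sqrt(1.21+5.76) = 2.6401
sqrt((|z|+a)/2) = sqrt((2.6401+1.1)/2) = sqrt(1.8700) = 1.3675
sqrt((|z|-a)/2) = sqrt((2.6401-1.1)/2) = sqrt(0.7700) = 0.8775

±(1.3675 + 0.8775i) i.e. 1.3675 + 0.8775i and -1.3675 - 0.8775i


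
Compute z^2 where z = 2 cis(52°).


r^2 = 2^2 = 4
n*theta = 2*52° = 104° = 104° (mod 360)
a = 4*cos(104°) = -0.9677
b = 4*sin(104°) = 3.8812

4 cis(104°) = -0.9677 + 3.8812i


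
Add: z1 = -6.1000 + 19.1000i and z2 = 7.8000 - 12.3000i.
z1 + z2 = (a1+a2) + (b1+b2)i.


Real: -6.1 + 7.8 = 1.7
Imag: 19.1 - 12.3 = 6.8

1.7000 + 6.8000i


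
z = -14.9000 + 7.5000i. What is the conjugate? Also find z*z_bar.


z_bar = -14.9000 - 7.5000i
z*z_bar = (-14.9)^2 + 7.5^2 = 222.01 + 56.25 = 278.26

z_bar = -14.9000 - 7.5000i, z*z_bar = 278.26


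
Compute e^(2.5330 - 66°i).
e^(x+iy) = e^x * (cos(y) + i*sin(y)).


e^2.5330 = 12.5912
cos(-66°) = 0.40674
sin(-66°) = -0.91355
Real = 12.5912*0.40674 = 5.1213
Imag = 12.5912*(-0.91355) = -11.5027

5.1213 - 11.5027i


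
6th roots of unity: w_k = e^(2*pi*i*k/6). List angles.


The 6th roots of unity are cis(360k/6°) for k=0..5
Angle step = 360/6 = 60°
Primitive root: cis(60°)
Primitive root = 0.5000 + 0.8660i

6 roots at angles: 0°, 60°, 120°, 180°, 240°, 300°


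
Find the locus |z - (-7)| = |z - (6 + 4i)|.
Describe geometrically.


Equal distances means the locus is the perpendicular bisector of z1 and z2.
Midpoint = ((-7+6)/2, (0+4)/2) = (-0.5000, 2.0000)

Perpendicular bisector through (-0.5000, 2.0000)


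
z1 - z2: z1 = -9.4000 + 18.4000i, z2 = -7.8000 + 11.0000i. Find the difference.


Real: -9.4 + 7.8 = -1.6
Imag: 18.4 - 11 = 7.4

-1.6000 + 7.4000i


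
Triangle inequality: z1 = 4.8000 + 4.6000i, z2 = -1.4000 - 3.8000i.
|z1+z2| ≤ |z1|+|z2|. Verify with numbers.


|z1| = sqrt(4.8^2 + 4.6^2) = sqrt(44.2) = 6.6483
|z2| = sqrt((-1.4)^2 + (-3.8)^2) = sqrt(16.4) = 4.0497
z1+z2 = 3.4000 + 0.8000i
|z1+z2| = sqrt(12.2) = 3.4928
|z1|+|z2| = 6.6483 + 4.0497 = 10.6980

|z1+z2| = 3.4928 ≤ |z1|+|z2| = 10.6980 (verified)


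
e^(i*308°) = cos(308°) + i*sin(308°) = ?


cos(308°) = 0.6157
sin(308°) = -0.7880

e^(i*308°) = 0.6157 - 0.7880i


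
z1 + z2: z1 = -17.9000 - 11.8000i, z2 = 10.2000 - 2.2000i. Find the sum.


Real: -17.9 + 10.2 = -7.7
Imag: -11.8 - 2.2 = -14

-7.7000 - 14.0000i


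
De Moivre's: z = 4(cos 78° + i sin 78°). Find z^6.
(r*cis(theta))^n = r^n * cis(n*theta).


r^6 = 4^6 = 4096
n*theta = 6*78° = 468° = 108° (mod 360)
a = 4096*cos(108°) = -1265.7336
b = 4096*sin(108°) = 3895.5275

4096 cis(108°) = -1265.7336 + 3895.5275i


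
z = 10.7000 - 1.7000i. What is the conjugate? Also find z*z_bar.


z_bar = 10.7000 + 1.7000i
z*z_bar = 10.7^2 + (-1.7)^2 = 114.49 + 2.89 = 117.38

z_bar = 10.7000 + 1.7000i, z*z_bar = 117.38


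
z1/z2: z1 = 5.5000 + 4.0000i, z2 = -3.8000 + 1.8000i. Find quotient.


Conjugate of z2 = -3.8000 - 1.8000i
Numerator: (5.5000 + 4.0000i)(-3.8000 - 1.8000i) = -13.7000 - 25.1000i
Denominator: (-3.8)^2 + 1.8^2 = 17.68
Result = (-13.7000 - 25.1000i)/17.68

-0.7749 - 1.4197i


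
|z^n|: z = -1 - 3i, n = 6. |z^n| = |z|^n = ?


|z| = sqrt(1+9) = sqrt(10) = 3.1623
|z^6| = |z|^6 = (sqrt(10))^6 = 10^3 = 1000

|z^6| = 1000


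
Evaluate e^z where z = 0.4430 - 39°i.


e^0.4430 = 1.5574
cos(-39°) = 0.7771
sin(-39°) = -0.6293
Real = 1.5574*0.7771 = 1.2103
Imag = 1.5574*(-0.6293) = -0.9801

1.2103 - 0.9801i


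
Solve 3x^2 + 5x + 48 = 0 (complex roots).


disc = 5^2 - 4*3*48 = 25 - 576 = -551
sqrt(|disc|) = sqrt(551) = 23.4734
Real part = -5/(2*3) = -0.8333
Imag part = 23.4734/(2*3) = 3.9122

-0.8333 ± 3.9122i


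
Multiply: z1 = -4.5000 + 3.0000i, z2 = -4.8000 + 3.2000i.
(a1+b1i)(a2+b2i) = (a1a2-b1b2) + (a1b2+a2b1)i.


Real = -4.5*(-4.8) - 3*3.2 = 21.6 - 9.6 = 12
Imag = -4.5*3.2 - (4.8)*3 = -14.4 - (14.4) = -28.8

12.0000 - 28.8000i


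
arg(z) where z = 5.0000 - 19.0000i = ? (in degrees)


Re = 5, Im = -19
arg = atan2(-19, 5) = -75.2564 degrees

arg(z) = -75.2564 degrees


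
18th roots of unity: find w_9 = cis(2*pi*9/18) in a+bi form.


Angle = 360*9/18 = 180°
a = cos(180°) = -1.0000
b = sin(180°) = 0

-1.0000 + 0i


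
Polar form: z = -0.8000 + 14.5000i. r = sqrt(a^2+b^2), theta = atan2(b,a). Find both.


r = sqrt(0.64+210.25) = sqrt(210.89) = 14.5221
theta = atan2(14.5, -0.8) = 93.1579 degrees

r = 14.5221, theta = 93.1579 degrees


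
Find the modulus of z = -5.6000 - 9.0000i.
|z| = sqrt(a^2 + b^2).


|z| = sqrt((-5.6)^2 + (-9)^2) = sqrt(31.36 + 81) = sqrt(112.36) = 10.6000

|z| = 10.6000


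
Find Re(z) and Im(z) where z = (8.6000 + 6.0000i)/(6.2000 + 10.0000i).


Multiply by conjugate: (8.6000 + 6.0000i)(6.2000 - 10.0000i) / (6.2^2 + 10^2)
Numerator real = 8.6*6.2 + 6*10 = 113.32
Numerator imag = 6*6.2 - 8.6*10 = -48.8
Denominator = 138.44
Re(z) = 113.32/138.44 = 0.8185
Im(z) = -48.8/138.44 = -0.3525

Re(z) = 0.8185, Im(z) = -0.3525


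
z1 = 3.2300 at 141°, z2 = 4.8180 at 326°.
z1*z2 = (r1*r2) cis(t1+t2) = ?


r = 3.2300 * 4.8180 = 15.5621
theta = 141° + 326° = 467° = 107° (mod 360)

15.5621 cis(107°)


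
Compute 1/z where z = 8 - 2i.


|z|^2 = 64+4 = 68
1/z = (8 + 2i)/68

1/z = 0.1176 + 0.0294i


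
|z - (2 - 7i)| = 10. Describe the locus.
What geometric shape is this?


|z - z0| = r is a circle with center z0 and radius r.
Center = (2, -7), radius = 10

Circle with center (2, -7) and radius 10


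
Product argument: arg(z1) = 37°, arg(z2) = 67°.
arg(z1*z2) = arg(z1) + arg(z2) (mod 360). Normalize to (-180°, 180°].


arg(z1*z2) = 37° + 67° = 104°
Normalized to (-180°, 180°]: 104°

104°


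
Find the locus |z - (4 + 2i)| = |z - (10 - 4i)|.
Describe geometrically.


Equal distances means the locus is the perpendicular bisector of z1 and z2.
Midpoint = ((4+10)/2, (2+(-4))/2) = (7.0000, -1.0000)

Perpendicular bisector through (7.0000, -1.0000)


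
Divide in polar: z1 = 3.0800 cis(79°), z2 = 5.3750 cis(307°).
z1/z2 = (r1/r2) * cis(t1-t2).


r = 3.0800 / 5.3750 = 0.5730
theta = 79° - 307° = -228° = 132° (mod 360)

0.5730 cis(132°)


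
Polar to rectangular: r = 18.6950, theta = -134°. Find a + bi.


a = 18.6950*cos(-134°) = 18.6950*(-0.694658) = -12.9866
b = 18.6950*sin(-134°) = 18.6950*(-0.71934) = -13.4481

-12.9866 - 13.4481i


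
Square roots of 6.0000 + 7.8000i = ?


|z| = sqrt(36+60.84) = 9.8407
sqrt((|z|+a)/2) = sqrt((9.8407+6)/2) = sqrt(7.9204) = 2.8143
sqrt((|z|-a)/2) = sqrt((9.8407-6)/2) = sqrt(1.9204) = 1.3858

±(2.8143 + 1.3858i) i.e. 2.8143 + 1.3858i and -2.8143 - 1.3858i


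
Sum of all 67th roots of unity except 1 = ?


With w = e^(2*pi*i/67), all 67 of the 67th roots of unity w^0 = 1, w, ..., w^(66) sum to 0: 1 + w + ... + w^(66) = (1 - w^67)/(1 - w) = 0 since w^67 = 1, w ≠ 1.
Removing the root 1: w + w^2 + ... + w^(66) = 0 - 1 = -1

Sum = -1


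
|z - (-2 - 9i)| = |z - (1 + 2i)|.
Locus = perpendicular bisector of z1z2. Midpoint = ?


Equal distances means the locus is the perpendicular bisector of z1 and z2.
Midpoint = ((-2+1)/2, (-9+2)/2) = (-0.5000, -3.5000)

Perpendicular bisector through (-0.5000, -3.5000)


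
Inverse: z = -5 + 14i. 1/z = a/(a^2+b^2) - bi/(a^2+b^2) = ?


|z|^2 = 25+196 = 221
1/z = (-5 - 14i)/221

1/z = -0.0226 - 0.0633i


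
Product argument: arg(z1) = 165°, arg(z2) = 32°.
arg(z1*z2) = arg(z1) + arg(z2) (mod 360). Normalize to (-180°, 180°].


arg(z1*z2) = 165° + 32° = 197°
Normalized to (-180°, 180°]: -163°

-163°


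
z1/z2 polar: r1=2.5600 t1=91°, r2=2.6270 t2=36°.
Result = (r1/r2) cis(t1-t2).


r = 2.5600 / 2.6270 = 0.9745
theta = 91° - 36° = 55° = 55° (mod 360)

0.9745 cis(55°)


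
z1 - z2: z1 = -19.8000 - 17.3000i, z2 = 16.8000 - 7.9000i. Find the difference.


Real: -19.8 - 16.8 = -36.6
Imag: -17.3 + 7.9 = -9.4

-36.6000 - 9.4000i


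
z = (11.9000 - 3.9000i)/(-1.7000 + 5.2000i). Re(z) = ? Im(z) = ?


Multiply by conjugate: (11.9000 - 3.9000i)(-1.7000 - 5.2000i) / ((-1.7)^2 + 5.2^2)
Numerator real = 11.9*(-1.7) - (3.9)*5.2 = -40.51
Numerator imag = -3.9*(-1.7) - 11.9*5.2 = -55.25
Denominator = 29.93
Re(z) = -40.51/29.93 = -1.3535
Im(z) = -55.25/29.93 = -1.8460

Re(z) = -1.3535, Im(z) = -1.8460


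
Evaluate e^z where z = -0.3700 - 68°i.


e^-0.3700 = 0.69073
cos(-68°) = 0.37461
sin(-68°) = -0.9272
Real = 0.69073*0.37461 = 0.2588
Imag = 0.69073*(-0.9272) = -0.6404

0.2588 - 0.6404i


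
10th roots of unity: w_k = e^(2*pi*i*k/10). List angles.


The 10th roots of unity are cis(360k/10°) for k=0..9
Angle step = 360/10 = 36°
Primitive root: cis(36°)
Primitive root = 0.8090 + 0.5878i

10 roots at angles: 0°, 36°, 72°, 108°, 144°, 180°, 216°, 252°, 288°, 324°


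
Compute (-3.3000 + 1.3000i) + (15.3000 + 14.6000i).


Real: -3.3 + 15.3 = 12
Imag: 1.3 + 14.6 = 15.9

12.0000 + 15.9000i


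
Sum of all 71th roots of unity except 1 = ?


With w = e^(2*pi*i/71), all 71 of the 71th roots of unity w^0 = 1, w, ..., w^(70) sum to 0: 1 + w + ... + w^(70) = (1 - w^71)/(1 - w) = 0 since w^71 = 1, w ≠ 1.
Removing the root 1: w + w^2 + ... + w^(70) = 0 - 1 = -1

Sum = -1


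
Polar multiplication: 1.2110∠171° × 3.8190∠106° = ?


r = 1.2110 * 3.8190 = 4.6248
theta = 171° + 106° = 277° = 277° (mod 360)

4.6248 cis(277°)


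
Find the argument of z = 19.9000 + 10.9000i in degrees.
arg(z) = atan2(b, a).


Re = 19.9, Im = 10.9
arg = atan2(10.9, 19.9) = 28.7112 degrees

arg(z) = 28.7112 degrees


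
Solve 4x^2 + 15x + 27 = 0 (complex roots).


disc = 15^2 - 4*4*27 = 225 - 432 = -207
sqrt(|disc|) = sqrt(207) = 14.3875
Real part = -15/(2*4) = -1.8750
Imag part = 14.3875/(2*4) = 1.7984

-1.8750 ± 1.7984i


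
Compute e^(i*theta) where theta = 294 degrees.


cos(294°) = 0.4067
sin(294°) = -0.9135

e^(i*294°) = 0.4067 - 0.9135i


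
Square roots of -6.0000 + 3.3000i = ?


|z| = sqrt(36+10.89) = 6.8476
sqrt((|z|+a)/2) = sqrt((6.8476+(-6))/2) = sqrt(0.4238) = 0.6510
sqrt((|z|-a)/2) = sqrt((6.8476-(-6))/2) = sqrt(6.4238) = 2.5345

±(0.6510 + 2.5345i) i.e. 0.6510 + 2.5345i and -0.6510 - 2.5345i


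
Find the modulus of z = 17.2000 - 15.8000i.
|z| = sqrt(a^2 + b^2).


|z| = sqrt(17.2^2 + (-15.8)^2) = sqrt(295.84 + 249.64) = sqrt(545.48) = 23.3555

|z| = 23.3555


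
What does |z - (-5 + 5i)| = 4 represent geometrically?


|z - z0| = r is a circle with center z0 and radius r.
Center = (-5, 5), radius = 4

Circle with center (-5, 5) and radius 4


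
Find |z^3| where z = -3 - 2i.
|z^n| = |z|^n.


|z| = sqrt(9+4) = sqrt(13) = 3.6056
|z^3| = |z|^3 = (sqrt(13))^3 = 13*sqrt(13)

|z^3| = 13*sqrt(13) ≈ 46.8722


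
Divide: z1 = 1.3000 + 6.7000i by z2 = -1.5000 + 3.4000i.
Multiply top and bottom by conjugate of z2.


Conjugate of z2 = -1.5000 - 3.4000i
Numerator: (1.3000 + 6.7000i)(-1.5000 - 3.4000i) = 20.8300 - 14.4700i
Denominator: (-1.5)^2 + 3.4^2 = 13.81
Result = (20.8300 - 14.4700i)/13.81

1.5083 - 1.0478i


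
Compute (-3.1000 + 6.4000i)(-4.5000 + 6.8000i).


Real = -3.1*(-4.5) - 6.4*6.8 = 13.95 - 43.52 = -29.57
Imag = -3.1*6.8 - (4.5)*6.4 = -21.08 - (28.8) = -49.88

-29.5700 - 49.8800i


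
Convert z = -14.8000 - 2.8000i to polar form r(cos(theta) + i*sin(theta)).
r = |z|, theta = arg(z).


r = sqrt(219.04+7.84) = sqrt(226.88) = 15.0625
theta = atan2(-2.8, -14.8) = -169.2869 degrees

r = 15.0625, theta = -169.2869 degrees


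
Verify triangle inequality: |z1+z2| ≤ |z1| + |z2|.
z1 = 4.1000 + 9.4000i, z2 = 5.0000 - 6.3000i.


|z1| = sqrt(4.1^2 + 9.4^2) = sqrt(105.17) = 10.2552
|z2| = sqrt(5^2 + (-6.3)^2) = sqrt(64.69) = 8.0430
z1+z2 = 9.1000 + 3.1000i
|z1+z2| = sqrt(92.42) = 9.6135
|z1|+|z2| = 10.2552 + 8.0430 = 18.2982

|z1+z2| = 9.6135 ≤ |z1|+|z2| = 18.2982 (verified)


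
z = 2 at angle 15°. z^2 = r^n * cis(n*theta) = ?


r^2 = 2^2 = 4
n*theta = 2*15° = 30° = 30° (mod 360)
a = 4*cos(30°) = 3.4641
b = 4*sin(30°) = 2.0000

4 cis(30°) = 3.4641 + 2.0000i


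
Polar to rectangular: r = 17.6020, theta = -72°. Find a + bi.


a = 17.6020*cos(-72°) = 17.6020*0.309017 = 5.4393
b = 17.6020*sin(-72°) = 17.6020*(-0.951057) = -16.7405

5.4393 - 16.7405i


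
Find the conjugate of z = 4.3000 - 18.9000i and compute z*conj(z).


z_bar = 4.3000 + 18.9000i
z*z_bar = 4.3^2 + (-18.9)^2 = 18.49 + 357.21 = 375.7

z_bar = 4.3000 + 18.9000i, z*z_bar = 375.7


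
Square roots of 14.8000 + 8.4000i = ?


|z| = sqrt(219.04+70.56) = 17.0176
sqrt((|z|+a)/2) = sqrt((17.0176+14.8)/2) = sqrt(15.9088) = 3.9886
sqrt((|z|-a)/2) = sqrt((17.0176-14.8)/2) = sqrt(1.1088) = 1.0530

±(3.9886 + 1.0530i) i.e. 3.9886 + 1.0530i and -3.9886 - 1.0530i


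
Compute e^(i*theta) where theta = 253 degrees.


cos(253°) = -0.2924
sin(253°) = -0.9563

e^(i*253°) = -0.2924 - 0.9563i


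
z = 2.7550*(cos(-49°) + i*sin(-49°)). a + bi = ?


a = 2.7550*cos(-49°) = 2.7550*0.65606 = 1.8074
b = 2.7550*sin(-49°) = 2.7550*(-0.7547) = -2.0792

1.8074 - 2.0792i


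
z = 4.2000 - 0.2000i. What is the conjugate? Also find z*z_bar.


z_bar = 4.2000 + 0.2000i
z*z_bar = 4.2^2 + (-0.2)^2 = 17.64 + 0.04 = 17.68

z_bar = 4.2000 + 0.2000i, z*z_bar = 17.68


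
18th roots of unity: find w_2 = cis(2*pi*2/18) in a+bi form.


Angle = 360*2/18 = 40°
a = cos(40°) = 0.7660
b = sin(40°) = 0.6428

0.7660 + 0.6428i


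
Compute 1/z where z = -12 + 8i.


|z|^2 = 144+64 = 208
1/z = (-12 - 8i)/208

1/z = -0.0577 - 0.0385i


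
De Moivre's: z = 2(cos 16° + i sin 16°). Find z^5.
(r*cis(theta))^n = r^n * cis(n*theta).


r^5 = 2^5 = 32
n*theta = 5*16° = 80° = 80° (mod 360)
a = 32*cos(80°) = 5.5567
b = 32*sin(80°) = 31.5138

32 cis(80°) = 5.5567 + 31.5138i


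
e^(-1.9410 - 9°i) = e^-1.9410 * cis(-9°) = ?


e^-1.9410 = 0.1436
cos(-9°) = 0.9877
sin(-9°) = -0.1564
Real = 0.1436*0.9877 = 0.1418
Imag = 0.1436*(-0.1564) = -0.0225

0.1418 - 0.0225i


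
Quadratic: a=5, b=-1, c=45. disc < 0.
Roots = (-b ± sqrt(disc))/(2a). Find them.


disc = (-1)^2 - 4*5*45 = 1 - 900 = -899
sqrt(|disc|) = sqrt(899) = 29.9833
Real part = 1/(2*5) = 0.1000
Imag part = 29.9833/(2*5) = 2.9983

0.1000 ± 2.9983i


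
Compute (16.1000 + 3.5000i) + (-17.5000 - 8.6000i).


Real: 16.1 - 17.5 = -1.4
Imag: 3.5 - 8.6 = -5.1

-1.4000 - 5.1000i


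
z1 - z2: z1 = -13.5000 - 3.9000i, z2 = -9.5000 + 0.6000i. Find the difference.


Real: -13.5 + 9.5 = -4
Imag: -3.9 - 0.6 = -4.5

-4.0000 - 4.5000i


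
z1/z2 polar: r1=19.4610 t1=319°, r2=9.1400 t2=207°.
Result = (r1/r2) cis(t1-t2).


r = 19.4610 / 9.1400 = 2.1292
theta = 319° - 207° = 112° = 112° (mod 360)

2.1292 cis(112°)


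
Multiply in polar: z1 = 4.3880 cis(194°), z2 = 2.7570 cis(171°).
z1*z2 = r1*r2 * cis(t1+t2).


r = 4.3880 * 2.7570 = 12.0977
theta = 194° + 171° = 365° = 5° (mod 360)

12.0977 cis(5°)


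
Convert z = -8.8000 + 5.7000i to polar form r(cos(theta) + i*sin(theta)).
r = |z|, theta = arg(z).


r = sqrt(77.44+32.49) = sqrt(109.93) = 10.4848
theta = atan2(5.7, -8.8) = 147.0678 degrees

r = 10.4848, theta = 147.0678 degrees


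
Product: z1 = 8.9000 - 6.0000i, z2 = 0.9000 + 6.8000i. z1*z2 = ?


Real = 8.9*0.9 - (-6)*6.8 = 8.01 - (-40.8) = 48.81
Imag = 8.9*6.8 + 0.9*(-6) = 60.52 - (5.4) = 55.12

48.8100 + 55.1200i


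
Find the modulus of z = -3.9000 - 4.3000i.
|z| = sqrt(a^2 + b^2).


|z| = sqrt((-3.9)^2 + (-4.3)^2) = sqrt(15.21 + 18.49) = sqrt(33.7) = 5.8052

|z| = 5.8052


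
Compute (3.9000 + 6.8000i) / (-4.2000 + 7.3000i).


Conjugate of z2 = -4.2000 - 7.3000i
Numerator: (3.9000 + 6.8000i)(-4.2000 - 7.3000i) = 33.2600 - 57.0300i
Denominator: (-4.2)^2 + 7.3^2 = 70.93
Result = (33.2600 - 57.0300i)/70.93

0.4689 - 0.8040i


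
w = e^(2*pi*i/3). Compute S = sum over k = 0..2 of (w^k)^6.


The roots are w_k = w^k with w = e^(2*pi*i/3), and (w^k)^6 = (w^6)^k.
So S = 1 + u + u^2 + ... + u^(2) with u = w^6.
6 = 2*3 + 0, so 6 is a multiple of 3 and u = (w^3)^2 = 1.
Every one of the 3 terms equals 1: S = 3

S = 3


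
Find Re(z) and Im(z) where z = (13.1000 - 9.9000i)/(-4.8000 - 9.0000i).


Multiply by conjugate: (13.1000 - 9.9000i)(-4.8000 + 9.0000i) / ((-4.8)^2 + (-9)^2)
Numerator real = 13.1*(-4.8) - (9.9)*(-9) = 26.22
Numerator imag = -9.9*(-4.8) - 13.1*(-9) = 165.42
Denominator = 104.04
Re(z) = 26.22/104.04 = 0.2520
Im(z) = 165.42/104.04 = 1.5900

Re(z) = 0.2520, Im(z) = 1.5900


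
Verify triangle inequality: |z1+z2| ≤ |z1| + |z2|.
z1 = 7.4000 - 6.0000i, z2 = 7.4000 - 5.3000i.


|z1| = sqrt(7.4^2 + (-6)^2) = sqrt(90.76) = 9.5268
|z2| = sqrt(7.4^2 + (-5.3)^2) = sqrt(82.85) = 9.1022
z1+z2 = 14.8000 - 11.3000i
|z1+z2| = sqrt(346.73) = 18.6207
|z1|+|z2| = 9.5268 + 9.1022 = 18.6290

|z1+z2| = 18.6207 ≤ |z1|+|z2| = 18.6290 (verified)


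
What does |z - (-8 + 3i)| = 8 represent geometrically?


|z - z0| = r is a circle with center z0 and radius r.
Center = (-8, 3), radius = 8

Circle with center (-8, 3) and radius 8


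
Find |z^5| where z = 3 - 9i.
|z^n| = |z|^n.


|z| = sqrt(9+81) = sqrt(90) = 9.4868
|z^5| = |z|^5 = (sqrt(90))^5 = 90^2 * sqrt(90) = 8100*sqrt(90)

|z^5| = 8100*sqrt(90) ≈ 76843.3471


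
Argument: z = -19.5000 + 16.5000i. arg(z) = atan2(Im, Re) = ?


Re = -19.5, Im = 16.5
arg = atan2(16.5, -19.5) = 139.7636 degrees

arg(z) = 139.7636 degrees


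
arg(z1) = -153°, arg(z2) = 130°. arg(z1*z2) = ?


arg(z1*z2) = -153° + 130° = -23°
Normalized to (-180°, 180°]: -23°

-23°


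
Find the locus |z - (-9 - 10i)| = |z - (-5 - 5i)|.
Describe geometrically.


Equal distances means the locus is the perpendicular bisector of z1 and z2.
Midpoint = ((-9+(-5))/2, (-10+(-5))/2) = (-7.0000, -7.5000)

Perpendicular bisector through (-7.0000, -7.5000)


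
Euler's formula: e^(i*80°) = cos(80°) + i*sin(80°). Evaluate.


cos(80°) = 0.1736
sin(80°) = 0.9848

e^(i*80°) = 0.1736 + 0.9848i


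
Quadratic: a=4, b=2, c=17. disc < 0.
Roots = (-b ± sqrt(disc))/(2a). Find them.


disc = 2^2 - 4*4*17 = 4 - 272 = -268
sqrt(|disc|) = sqrt(268) = 16.3707
Real part = -2/(2*4) = -0.2500
Imag part = 16.3707/(2*4) = 2.0463

-0.2500 ± 2.0463i


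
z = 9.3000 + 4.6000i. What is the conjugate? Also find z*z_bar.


z_bar = 9.3000 - 4.6000i
z*z_bar = 9.3^2 + 4.6^2 = 86.49 + 21.16 = 107.65

z_bar = 9.3000 - 4.6000i, z*z_bar = 107.65


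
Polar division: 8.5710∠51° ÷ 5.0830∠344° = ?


r = 8.5710 / 5.0830 = 1.6862
theta = 51° - 344° = -293° = 67° (mod 360)

1.6862 cis(67°)


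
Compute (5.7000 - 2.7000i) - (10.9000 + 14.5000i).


Real: 5.7 - 10.9 = -5.2
Imag: -2.7 - 14.5 = -17.2

-5.2000 - 17.2000i


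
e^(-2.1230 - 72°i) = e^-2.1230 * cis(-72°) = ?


e^-2.1230 = 0.1197
cos(-72°) = 0.309
sin(-72°) = -0.9511
Real = 0.1197*0.309 = 0.0370
Imag = 0.1197*(-0.9511) = -0.1138

0.0370 - 0.1138i


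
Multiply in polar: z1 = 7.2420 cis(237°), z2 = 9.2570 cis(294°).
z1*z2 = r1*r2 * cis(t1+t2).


r = 7.2420 * 9.2570 = 67.0392
theta = 237° + 294° = 531° = 171° (mod 360)

67.0392 cis(171°)
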